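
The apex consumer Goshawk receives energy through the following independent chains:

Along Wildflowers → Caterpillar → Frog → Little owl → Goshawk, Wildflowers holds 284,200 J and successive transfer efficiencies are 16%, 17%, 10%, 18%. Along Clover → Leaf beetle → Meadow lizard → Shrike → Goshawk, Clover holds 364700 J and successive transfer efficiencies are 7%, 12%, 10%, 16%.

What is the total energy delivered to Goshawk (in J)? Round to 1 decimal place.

Via Wildflowers: 284200 × 0.16 × 0.17 × 0.1 × 0.18 = 139.14432 J
Via Clover: 364700 × 0.07 × 0.12 × 0.1 × 0.16 = 49.01568 J
Total at Goshawk: 139.14432 + 49.01568 = 188.16 J

188.2 J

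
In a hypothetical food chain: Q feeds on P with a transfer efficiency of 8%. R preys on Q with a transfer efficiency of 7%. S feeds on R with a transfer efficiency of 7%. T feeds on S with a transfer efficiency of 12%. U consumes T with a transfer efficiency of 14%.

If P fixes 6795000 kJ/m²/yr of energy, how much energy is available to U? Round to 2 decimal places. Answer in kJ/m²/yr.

Q: 6795000 × 0.08 = 543600 kJ/m²/yr
R: 543600 × 0.07 = 38052 kJ/m²/yr
S: 38052 × 0.07 = 2663.64 kJ/m²/yr
T: 2663.64 × 0.12 = 319.6368 kJ/m²/yr
U: 319.6368 × 0.14 = 44.749152 kJ/m²/yr

44.75 kJ/m²/yr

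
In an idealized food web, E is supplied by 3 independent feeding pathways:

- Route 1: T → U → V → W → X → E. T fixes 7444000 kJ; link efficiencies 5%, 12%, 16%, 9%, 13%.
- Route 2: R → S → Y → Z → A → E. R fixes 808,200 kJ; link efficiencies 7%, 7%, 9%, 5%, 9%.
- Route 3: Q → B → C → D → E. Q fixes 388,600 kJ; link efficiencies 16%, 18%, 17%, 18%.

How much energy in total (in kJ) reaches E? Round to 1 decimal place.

Route 1: 7444000 × 0.05 × 0.12 × 0.16 × 0.09 × 0.13 = 83.611008 kJ
Route 2: 808200 × 0.07 × 0.07 × 0.09 × 0.05 × 0.09 = 1.6038729 kJ
Route 3: 388600 × 0.16 × 0.18 × 0.17 × 0.18 = 342.465408 kJ
Total at E: 83.611008 + 1.6038729 + 342.465408 = 427.6802889 kJ

427.7 kJ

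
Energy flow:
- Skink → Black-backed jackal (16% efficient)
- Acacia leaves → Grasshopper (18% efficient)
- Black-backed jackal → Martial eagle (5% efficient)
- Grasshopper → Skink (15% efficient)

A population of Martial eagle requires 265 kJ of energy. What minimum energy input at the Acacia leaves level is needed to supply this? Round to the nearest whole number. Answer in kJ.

1226852 kJ

Cumulative transfer efficiency: 0.18 × 0.15 × 0.16 × 0.05 = 0.000216
Acacia leaves energy = 265 / 0.000216 = 1226852 kJ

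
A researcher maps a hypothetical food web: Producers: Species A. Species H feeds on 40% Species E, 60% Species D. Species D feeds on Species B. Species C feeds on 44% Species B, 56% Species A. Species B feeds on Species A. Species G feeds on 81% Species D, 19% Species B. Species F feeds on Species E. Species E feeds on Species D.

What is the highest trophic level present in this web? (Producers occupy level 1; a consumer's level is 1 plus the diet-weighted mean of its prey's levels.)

5

Species B: 1 + 1 = 2
Species C: 1 + (0.44×2 + 0.56×1) = 2.44
Species D: 1 + 2 = 3
Species E: 1 + 3 = 4
Species F: 1 + 4 = 5
Species G: 1 + (0.81×3 + 0.19×2) = 3.81
Species H: 1 + (0.4×4 + 0.6×3) = 4.4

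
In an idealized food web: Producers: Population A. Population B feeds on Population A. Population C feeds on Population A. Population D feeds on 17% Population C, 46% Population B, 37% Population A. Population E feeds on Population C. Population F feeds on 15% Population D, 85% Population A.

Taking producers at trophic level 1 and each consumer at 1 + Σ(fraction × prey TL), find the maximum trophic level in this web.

3

Population B: 1 + 1 = 2
Population C: 1 + 1 = 2
Population D: 1 + (0.17×2 + 0.46×2 + 0.37×1) = 2.63
Population E: 1 + 2 = 3
Population F: 1 + (0.15×2.63 + 0.85×1) = 2.2445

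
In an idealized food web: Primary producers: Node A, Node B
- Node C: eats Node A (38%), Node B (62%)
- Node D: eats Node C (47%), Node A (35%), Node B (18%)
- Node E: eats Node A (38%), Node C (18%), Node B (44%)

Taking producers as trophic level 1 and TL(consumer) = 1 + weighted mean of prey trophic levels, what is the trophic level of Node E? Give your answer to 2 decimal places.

Node C: 1 + (0.38×1 + 0.62×1) = 2
Node D: 1 + (0.47×2 + 0.35×1 + 0.18×1) = 2.47
Node E: 1 + (0.38×1 + 0.18×2 + 0.44×1) = 2.18

2.18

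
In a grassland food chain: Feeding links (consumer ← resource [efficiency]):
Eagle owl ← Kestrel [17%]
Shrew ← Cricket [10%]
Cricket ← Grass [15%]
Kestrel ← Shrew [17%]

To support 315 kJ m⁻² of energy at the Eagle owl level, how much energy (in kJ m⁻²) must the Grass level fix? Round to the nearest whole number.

726644 kJ m⁻²

Cumulative transfer efficiency: 0.15 × 0.1 × 0.17 × 0.17 = 0.0004335
Grass energy = 315 / 0.0004335 = 726644 kJ m⁻²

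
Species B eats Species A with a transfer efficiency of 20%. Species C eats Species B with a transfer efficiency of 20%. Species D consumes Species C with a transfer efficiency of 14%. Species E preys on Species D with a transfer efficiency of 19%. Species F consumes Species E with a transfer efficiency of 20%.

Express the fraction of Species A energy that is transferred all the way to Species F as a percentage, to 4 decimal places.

Product of link efficiencies: 0.2 × 0.2 × 0.14 × 0.19 × 0.2 = 0.0002128
As a percentage: 0.0002128 × 100 = 0.0213%

0.0213%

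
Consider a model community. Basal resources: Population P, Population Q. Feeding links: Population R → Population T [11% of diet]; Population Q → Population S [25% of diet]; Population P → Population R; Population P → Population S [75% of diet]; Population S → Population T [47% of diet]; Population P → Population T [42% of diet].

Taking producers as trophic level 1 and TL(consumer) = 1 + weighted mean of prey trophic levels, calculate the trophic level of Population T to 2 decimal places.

2.58

Population R: 1 + 1 = 2
Population S: 1 + (0.75×1 + 0.25×1) = 2
Population T: 1 + (0.11×2 + 0.42×1 + 0.47×2) = 2.58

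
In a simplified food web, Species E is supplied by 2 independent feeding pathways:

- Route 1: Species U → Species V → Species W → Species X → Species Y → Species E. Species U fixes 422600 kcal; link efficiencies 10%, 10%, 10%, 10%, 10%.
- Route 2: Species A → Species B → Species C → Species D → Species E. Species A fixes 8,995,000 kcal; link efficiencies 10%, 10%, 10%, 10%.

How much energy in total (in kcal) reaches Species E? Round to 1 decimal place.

903.7 kcal

Route 1: 422600 × 0.1 × 0.1 × 0.1 × 0.1 × 0.1 = 4.226 kcal
Route 2: 8995000 × 0.1 × 0.1 × 0.1 × 0.1 = 899.5 kcal
Total at Species E: 4.226 + 899.5 = 903.726 kcal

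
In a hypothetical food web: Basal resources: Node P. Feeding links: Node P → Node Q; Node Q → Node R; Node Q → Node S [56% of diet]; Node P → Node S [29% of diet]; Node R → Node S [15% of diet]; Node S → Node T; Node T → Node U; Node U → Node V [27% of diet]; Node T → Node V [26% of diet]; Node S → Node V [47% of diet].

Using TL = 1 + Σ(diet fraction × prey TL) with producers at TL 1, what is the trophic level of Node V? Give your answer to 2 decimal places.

Node Q: 1 + 1 = 2
Node R: 1 + 2 = 3
Node S: 1 + (0.56×2 + 0.29×1 + 0.15×3) = 2.86
Node T: 1 + 2.86 = 3.86
Node U: 1 + 3.86 = 4.86
Node V: 1 + (0.27×4.86 + 0.26×3.86 + 0.47×2.86) = 4.66

4.66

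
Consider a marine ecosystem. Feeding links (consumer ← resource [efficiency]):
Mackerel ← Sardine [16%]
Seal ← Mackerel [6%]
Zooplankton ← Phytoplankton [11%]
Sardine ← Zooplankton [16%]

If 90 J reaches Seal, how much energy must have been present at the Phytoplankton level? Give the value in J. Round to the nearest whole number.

Cumulative transfer efficiency: 0.11 × 0.16 × 0.16 × 0.06 = 0.00016896
Phytoplankton energy = 90 / 0.00016896 = 532670 J

532670 J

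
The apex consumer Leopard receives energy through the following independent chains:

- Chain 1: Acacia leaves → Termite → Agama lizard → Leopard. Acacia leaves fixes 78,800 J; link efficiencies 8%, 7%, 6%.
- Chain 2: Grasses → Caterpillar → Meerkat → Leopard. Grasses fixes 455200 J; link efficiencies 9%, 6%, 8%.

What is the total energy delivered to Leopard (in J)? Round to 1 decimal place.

223.1 J

Chain 1: 78800 × 0.08 × 0.07 × 0.06 = 26.4768 J
Chain 2: 455200 × 0.09 × 0.06 × 0.08 = 196.6464 J
Total at Leopard: 26.4768 + 196.6464 = 223.1232 J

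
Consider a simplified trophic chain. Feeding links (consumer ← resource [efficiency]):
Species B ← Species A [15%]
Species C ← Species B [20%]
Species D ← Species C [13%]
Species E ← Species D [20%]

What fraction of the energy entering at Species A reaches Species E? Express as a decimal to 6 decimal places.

0.000780

Product of link efficiencies: 0.15 × 0.2 × 0.13 × 0.2 = 0.00078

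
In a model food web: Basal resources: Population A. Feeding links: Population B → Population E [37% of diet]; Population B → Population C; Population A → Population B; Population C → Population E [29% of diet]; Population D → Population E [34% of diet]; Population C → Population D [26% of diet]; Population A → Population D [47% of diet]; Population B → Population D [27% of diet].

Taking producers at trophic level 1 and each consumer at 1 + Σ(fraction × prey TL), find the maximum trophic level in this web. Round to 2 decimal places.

3.56

Population B: 1 + 1 = 2
Population C: 1 + 2 = 3
Population D: 1 + (0.26×3 + 0.47×1 + 0.27×2) = 2.79
Population E: 1 + (0.34×2.79 + 0.29×3 + 0.37×2) = 3.5586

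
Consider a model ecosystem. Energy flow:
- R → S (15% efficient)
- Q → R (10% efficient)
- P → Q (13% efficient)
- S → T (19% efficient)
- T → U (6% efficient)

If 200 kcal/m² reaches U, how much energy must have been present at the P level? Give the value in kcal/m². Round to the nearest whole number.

8996851 kcal/m²

Cumulative transfer efficiency: 0.13 × 0.1 × 0.15 × 0.19 × 0.06 = 0.00002223
P energy = 200 / 0.00002223 = 8996851 kcal/m²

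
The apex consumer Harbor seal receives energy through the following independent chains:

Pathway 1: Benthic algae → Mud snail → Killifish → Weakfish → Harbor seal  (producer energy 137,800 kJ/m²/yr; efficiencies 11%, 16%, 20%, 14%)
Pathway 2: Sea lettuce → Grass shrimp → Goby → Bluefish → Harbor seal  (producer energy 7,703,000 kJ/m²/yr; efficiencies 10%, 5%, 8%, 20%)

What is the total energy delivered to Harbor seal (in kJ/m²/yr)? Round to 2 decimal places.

684.15 kJ/m²/yr

Pathway 1: 137800 × 0.11 × 0.16 × 0.2 × 0.14 = 67.90784 kJ/m²/yr
Pathway 2: 7703000 × 0.1 × 0.05 × 0.08 × 0.2 = 616.24 kJ/m²/yr
Total at Harbor seal: 67.90784 + 616.24 = 684.14784 kJ/m²/yr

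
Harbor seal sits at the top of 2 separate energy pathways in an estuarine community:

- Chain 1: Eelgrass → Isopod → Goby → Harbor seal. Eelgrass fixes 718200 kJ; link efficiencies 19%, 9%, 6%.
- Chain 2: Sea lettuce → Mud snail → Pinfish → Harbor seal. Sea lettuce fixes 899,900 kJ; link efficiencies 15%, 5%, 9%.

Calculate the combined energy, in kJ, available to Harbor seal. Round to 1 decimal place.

Chain 1: 718200 × 0.19 × 0.09 × 0.06 = 736.8732 kJ
Chain 2: 899900 × 0.15 × 0.05 × 0.09 = 607.4325 kJ
Total at Harbor seal: 736.8732 + 607.4325 = 1344.3057 kJ

1344.3 kJ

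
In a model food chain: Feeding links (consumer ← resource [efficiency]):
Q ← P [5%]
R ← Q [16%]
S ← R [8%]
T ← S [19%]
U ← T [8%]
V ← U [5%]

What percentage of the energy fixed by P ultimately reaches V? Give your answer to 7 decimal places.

Product of link efficiencies: 0.05 × 0.16 × 0.08 × 0.19 × 0.08 × 0.05 = 0.0000004864
As a percentage: 0.0000004864 × 100 = 0.0000486%

0.0000486%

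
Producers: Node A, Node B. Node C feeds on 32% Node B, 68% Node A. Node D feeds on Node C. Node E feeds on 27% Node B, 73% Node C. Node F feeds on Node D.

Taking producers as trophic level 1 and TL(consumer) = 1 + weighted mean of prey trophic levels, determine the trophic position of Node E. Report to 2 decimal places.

2.73

Node C: 1 + (0.32×1 + 0.68×1) = 2
Node D: 1 + 2 = 3
Node E: 1 + (0.27×1 + 0.73×2) = 2.73
Node F: 1 + 3 = 4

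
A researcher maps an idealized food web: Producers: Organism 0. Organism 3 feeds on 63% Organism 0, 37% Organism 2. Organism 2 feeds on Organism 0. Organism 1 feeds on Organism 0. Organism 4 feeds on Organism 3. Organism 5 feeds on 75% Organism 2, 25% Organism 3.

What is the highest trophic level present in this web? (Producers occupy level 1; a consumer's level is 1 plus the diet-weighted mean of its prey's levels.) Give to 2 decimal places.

3.37

Organism 1: 1 + 1 = 2
Organism 2: 1 + 1 = 2
Organism 3: 1 + (0.63×1 + 0.37×2) = 2.37
Organism 4: 1 + 2.37 = 3.37
Organism 5: 1 + (0.75×2 + 0.25×2.37) = 3.0925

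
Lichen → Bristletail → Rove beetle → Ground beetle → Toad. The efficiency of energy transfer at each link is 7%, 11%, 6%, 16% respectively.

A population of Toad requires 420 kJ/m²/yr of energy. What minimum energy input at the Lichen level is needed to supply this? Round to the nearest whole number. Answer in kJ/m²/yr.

5681818 kJ/m²/yr

Cumulative transfer efficiency: 0.07 × 0.11 × 0.06 × 0.16 = 0.00007392
Lichen energy = 420 / 0.00007392 = 5681818 kJ/m²/yr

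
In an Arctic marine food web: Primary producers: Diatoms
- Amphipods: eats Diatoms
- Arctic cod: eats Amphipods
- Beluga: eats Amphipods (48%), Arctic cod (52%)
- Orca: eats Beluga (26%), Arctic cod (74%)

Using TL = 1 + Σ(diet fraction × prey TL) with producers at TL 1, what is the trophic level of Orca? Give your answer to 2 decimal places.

4.14

Amphipods: 1 + 1 = 2
Arctic cod: 1 + 2 = 3
Beluga: 1 + (0.48×2 + 0.52×3) = 3.52
Orca: 1 + (0.26×3.52 + 0.74×3) = 4.1352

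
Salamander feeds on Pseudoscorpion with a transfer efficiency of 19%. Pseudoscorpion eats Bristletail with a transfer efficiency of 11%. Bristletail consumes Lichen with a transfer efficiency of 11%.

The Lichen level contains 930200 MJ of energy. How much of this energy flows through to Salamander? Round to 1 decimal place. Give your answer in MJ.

2138.5 MJ

Bristletail: 930200 × 0.11 = 102322 MJ
Pseudoscorpion: 102322 × 0.11 = 11255.42 MJ
Salamander: 11255.42 × 0.19 = 2138.5298 MJ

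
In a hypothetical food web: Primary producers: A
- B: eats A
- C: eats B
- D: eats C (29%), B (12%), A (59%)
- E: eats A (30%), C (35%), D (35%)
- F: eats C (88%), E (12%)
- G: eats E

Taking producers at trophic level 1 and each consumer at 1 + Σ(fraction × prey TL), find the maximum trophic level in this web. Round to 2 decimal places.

B: 1 + 1 = 2
C: 1 + 2 = 3
D: 1 + (0.29×3 + 0.12×2 + 0.59×1) = 2.7
E: 1 + (0.3×1 + 0.35×3 + 0.35×2.7) = 3.295
F: 1 + (0.88×3 + 0.12×3.295) = 4.0354
G: 1 + 3.295 = 4.295

4.30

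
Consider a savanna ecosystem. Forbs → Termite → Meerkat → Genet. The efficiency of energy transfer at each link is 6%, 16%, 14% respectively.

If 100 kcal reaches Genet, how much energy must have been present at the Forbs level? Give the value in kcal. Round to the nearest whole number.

Cumulative transfer efficiency: 0.06 × 0.16 × 0.14 = 0.001344
Forbs energy = 100 / 0.001344 = 74405 kcal

74405 kcal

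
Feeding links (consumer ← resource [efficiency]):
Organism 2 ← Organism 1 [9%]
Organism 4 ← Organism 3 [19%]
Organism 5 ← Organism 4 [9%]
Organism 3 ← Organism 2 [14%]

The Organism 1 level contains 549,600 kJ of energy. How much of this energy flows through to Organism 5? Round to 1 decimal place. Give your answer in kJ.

Organism 2: 549600 × 0.09 = 49464 kJ
Organism 3: 49464 × 0.14 = 6924.96 kJ
Organism 4: 6924.96 × 0.19 = 1315.7424 kJ
Organism 5: 1315.7424 × 0.09 = 118.416816 kJ

118.4 kJ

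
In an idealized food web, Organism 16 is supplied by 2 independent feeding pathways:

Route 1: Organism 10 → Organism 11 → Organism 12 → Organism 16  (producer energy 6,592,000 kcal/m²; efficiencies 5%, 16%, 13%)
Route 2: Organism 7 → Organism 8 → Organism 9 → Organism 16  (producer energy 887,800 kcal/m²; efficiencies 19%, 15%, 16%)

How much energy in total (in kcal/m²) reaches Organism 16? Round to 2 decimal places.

10904.05 kcal/m²

Route 1: 6592000 × 0.05 × 0.16 × 0.13 = 6855.68 kcal/m²
Route 2: 887800 × 0.19 × 0.15 × 0.16 = 4048.368 kcal/m²
Total at Organism 16: 6855.68 + 4048.368 = 10904.048 kcal/m²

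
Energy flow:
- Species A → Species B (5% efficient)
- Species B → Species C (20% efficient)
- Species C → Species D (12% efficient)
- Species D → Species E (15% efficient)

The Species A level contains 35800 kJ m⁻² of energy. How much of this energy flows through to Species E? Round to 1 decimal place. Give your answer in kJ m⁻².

6.4 kJ m⁻²

Species B: 35800 × 0.05 = 1790 kJ m⁻²
Species C: 1790 × 0.2 = 358 kJ m⁻²
Species D: 358 × 0.12 = 42.96 kJ m⁻²
Species E: 42.96 × 0.15 = 6.444 kJ m⁻²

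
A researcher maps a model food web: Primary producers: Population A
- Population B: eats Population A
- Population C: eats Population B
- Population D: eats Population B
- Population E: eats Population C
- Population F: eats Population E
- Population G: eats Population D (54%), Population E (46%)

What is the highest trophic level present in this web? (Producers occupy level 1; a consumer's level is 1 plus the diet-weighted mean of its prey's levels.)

Population B: 1 + 1 = 2
Population C: 1 + 2 = 3
Population D: 1 + 2 = 3
Population E: 1 + 3 = 4
Population F: 1 + 4 = 5
Population G: 1 + (0.54×3 + 0.46×4) = 4.46

5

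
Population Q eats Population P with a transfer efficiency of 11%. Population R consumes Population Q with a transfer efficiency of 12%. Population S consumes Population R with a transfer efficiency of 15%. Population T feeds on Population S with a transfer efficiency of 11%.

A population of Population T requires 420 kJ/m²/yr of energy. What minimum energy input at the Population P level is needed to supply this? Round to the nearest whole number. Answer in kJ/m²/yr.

Cumulative transfer efficiency: 0.11 × 0.12 × 0.15 × 0.11 = 0.0002178
Population P energy = 420 / 0.0002178 = 1928375 kJ/m²/yr

1928375 kJ/m²/yr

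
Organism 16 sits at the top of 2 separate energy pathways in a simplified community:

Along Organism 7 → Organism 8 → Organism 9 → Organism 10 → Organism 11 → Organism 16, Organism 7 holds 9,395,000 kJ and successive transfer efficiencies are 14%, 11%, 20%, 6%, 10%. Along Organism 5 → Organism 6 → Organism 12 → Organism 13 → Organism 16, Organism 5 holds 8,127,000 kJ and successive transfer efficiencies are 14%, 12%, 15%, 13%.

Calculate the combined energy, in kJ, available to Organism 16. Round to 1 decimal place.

Via Organism 7: 9395000 × 0.14 × 0.11 × 0.2 × 0.06 × 0.1 = 173.6196 kJ
Via Organism 5: 8127000 × 0.14 × 0.12 × 0.15 × 0.13 = 2662.4052 kJ
Total at Organism 16: 173.6196 + 2662.4052 = 2836.0248 kJ

2836.0 kJ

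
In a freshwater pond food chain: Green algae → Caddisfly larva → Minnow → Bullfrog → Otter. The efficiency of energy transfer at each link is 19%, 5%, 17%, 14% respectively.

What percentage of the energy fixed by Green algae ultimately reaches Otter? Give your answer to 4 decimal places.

Product of link efficiencies: 0.19 × 0.05 × 0.17 × 0.14 = 0.0002261
As a percentage: 0.0002261 × 100 = 0.0226%

0.0226%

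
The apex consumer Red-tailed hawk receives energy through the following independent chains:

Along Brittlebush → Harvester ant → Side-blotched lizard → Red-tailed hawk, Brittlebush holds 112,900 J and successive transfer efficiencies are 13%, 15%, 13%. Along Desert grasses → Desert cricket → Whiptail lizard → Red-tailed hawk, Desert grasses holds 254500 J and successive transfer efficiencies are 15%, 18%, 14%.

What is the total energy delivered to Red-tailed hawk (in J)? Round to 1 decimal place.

1248.2 J

Via Brittlebush: 112900 × 0.13 × 0.15 × 0.13 = 286.2015 J
Via Desert grasses: 254500 × 0.15 × 0.18 × 0.14 = 962.01 J
Total at Red-tailed hawk: 286.2015 + 962.01 = 1248.2115 J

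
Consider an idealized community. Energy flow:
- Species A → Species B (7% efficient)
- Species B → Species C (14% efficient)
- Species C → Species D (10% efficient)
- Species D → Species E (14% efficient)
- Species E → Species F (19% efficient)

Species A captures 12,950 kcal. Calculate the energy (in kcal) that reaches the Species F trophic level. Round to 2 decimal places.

0.34 kcal

Species B: 12950 × 0.07 = 906.5 kcal
Species C: 906.5 × 0.14 = 126.91 kcal
Species D: 126.91 × 0.1 = 12.691 kcal
Species E: 12.691 × 0.14 = 1.77674 kcal
Species F: 1.77674 × 0.19 = 0.3375806 kcal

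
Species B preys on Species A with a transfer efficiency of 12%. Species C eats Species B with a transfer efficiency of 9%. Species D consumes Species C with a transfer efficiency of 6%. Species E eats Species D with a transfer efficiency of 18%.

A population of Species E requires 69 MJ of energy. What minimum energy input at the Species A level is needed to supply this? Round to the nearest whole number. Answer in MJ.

Cumulative transfer efficiency: 0.12 × 0.09 × 0.06 × 0.18 = 0.00011664
Species A energy = 69 / 0.00011664 = 591564 MJ

591564 MJ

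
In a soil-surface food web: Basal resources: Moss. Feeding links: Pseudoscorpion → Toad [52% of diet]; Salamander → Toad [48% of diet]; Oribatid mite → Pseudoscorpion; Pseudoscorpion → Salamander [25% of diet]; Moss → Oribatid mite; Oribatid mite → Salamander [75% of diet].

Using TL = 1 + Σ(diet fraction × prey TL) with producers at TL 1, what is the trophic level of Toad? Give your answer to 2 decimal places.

Oribatid mite: 1 + 1 = 2
Pseudoscorpion: 1 + 2 = 3
Salamander: 1 + (0.75×2 + 0.25×3) = 3.25
Toad: 1 + (0.52×3 + 0.48×3.25) = 4.12

4.12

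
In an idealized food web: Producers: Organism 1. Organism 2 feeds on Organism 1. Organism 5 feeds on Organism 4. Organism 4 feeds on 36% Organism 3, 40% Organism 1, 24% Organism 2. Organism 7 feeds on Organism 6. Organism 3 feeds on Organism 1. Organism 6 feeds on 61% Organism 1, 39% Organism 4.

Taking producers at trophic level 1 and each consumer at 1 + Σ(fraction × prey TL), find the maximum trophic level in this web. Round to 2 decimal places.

Organism 2: 1 + 1 = 2
Organism 3: 1 + 1 = 2
Organism 4: 1 + (0.36×2 + 0.4×1 + 0.24×2) = 2.6
Organism 5: 1 + 2.6 = 3.6
Organism 6: 1 + (0.61×1 + 0.39×2.6) = 2.624
Organism 7: 1 + 2.624 = 3.624

3.62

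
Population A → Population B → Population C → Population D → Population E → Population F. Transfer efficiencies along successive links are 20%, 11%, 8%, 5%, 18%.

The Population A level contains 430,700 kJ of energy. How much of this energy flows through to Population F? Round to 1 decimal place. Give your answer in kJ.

Population B: 430700 × 0.2 = 86140 kJ
Population C: 86140 × 0.11 = 9475.4 kJ
Population D: 9475.4 × 0.08 = 758.032 kJ
Population E: 758.032 × 0.05 = 37.9016 kJ
Population F: 37.9016 × 0.18 = 6.822288 kJ

6.8 kJ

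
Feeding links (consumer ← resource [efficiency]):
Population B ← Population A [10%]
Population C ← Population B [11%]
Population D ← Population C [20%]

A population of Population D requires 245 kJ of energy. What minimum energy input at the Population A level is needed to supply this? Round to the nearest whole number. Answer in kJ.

Cumulative transfer efficiency: 0.1 × 0.11 × 0.2 = 0.0022
Population A energy = 245 / 0.0022 = 111364 kJ

111364 kJ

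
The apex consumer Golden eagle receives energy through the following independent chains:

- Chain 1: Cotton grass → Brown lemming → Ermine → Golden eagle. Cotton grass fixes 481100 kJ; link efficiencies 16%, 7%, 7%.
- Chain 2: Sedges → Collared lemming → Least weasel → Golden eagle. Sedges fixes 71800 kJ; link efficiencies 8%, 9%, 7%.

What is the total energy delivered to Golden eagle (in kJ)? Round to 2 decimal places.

413.37 kJ

Chain 1: 481100 × 0.16 × 0.07 × 0.07 = 377.1824 kJ
Chain 2: 71800 × 0.08 × 0.09 × 0.07 = 36.1872 kJ
Total at Golden eagle: 377.1824 + 36.1872 = 413.3696 kJ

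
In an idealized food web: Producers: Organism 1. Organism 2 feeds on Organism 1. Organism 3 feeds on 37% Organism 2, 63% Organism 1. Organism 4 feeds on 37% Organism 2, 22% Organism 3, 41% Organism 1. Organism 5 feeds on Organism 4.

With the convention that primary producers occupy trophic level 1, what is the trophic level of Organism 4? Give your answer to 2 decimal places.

2.67

Organism 2: 1 + 1 = 2
Organism 3: 1 + (0.37×2 + 0.63×1) = 2.37
Organism 4: 1 + (0.37×2 + 0.22×2.37 + 0.41×1) = 2.6714
Organism 5: 1 + 2.6714 = 3.6714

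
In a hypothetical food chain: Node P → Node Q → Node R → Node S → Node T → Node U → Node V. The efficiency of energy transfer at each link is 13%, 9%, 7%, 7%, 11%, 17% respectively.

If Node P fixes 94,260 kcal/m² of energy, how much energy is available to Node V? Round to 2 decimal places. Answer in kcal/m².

0.10 kcal/m²

Node Q: 94260 × 0.13 = 12253.8 kcal/m²
Node R: 12253.8 × 0.09 = 1102.842 kcal/m²
Node S: 1102.842 × 0.07 = 77.19894 kcal/m²
Node T: 77.19894 × 0.07 = 5.4039258 kcal/m²
Node U: 5.4039258 × 0.11 = 0.594431838 kcal/m²
Node V: 0.594431838 × 0.17 = 0.10105341246 kcal/m²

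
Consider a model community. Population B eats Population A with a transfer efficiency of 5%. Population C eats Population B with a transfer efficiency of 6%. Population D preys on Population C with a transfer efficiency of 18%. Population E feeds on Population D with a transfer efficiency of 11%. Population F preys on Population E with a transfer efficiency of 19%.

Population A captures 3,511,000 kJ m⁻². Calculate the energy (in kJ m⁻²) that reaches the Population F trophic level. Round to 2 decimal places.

39.63 kJ m⁻²

Population B: 3511000 × 0.05 = 175550 kJ m⁻²
Population C: 175550 × 0.06 = 10533 kJ m⁻²
Population D: 10533 × 0.18 = 1895.94 kJ m⁻²
Population E: 1895.94 × 0.11 = 208.5534 kJ m⁻²
Population F: 208.5534 × 0.19 = 39.625146 kJ m⁻²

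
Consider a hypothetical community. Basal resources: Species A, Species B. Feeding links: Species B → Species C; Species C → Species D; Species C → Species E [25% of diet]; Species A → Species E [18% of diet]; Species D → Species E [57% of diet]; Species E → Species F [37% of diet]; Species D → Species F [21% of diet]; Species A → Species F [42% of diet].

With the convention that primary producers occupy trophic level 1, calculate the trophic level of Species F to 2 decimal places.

3.30

Species C: 1 + 1 = 2
Species D: 1 + 2 = 3
Species E: 1 + (0.25×2 + 0.18×1 + 0.57×3) = 3.39
Species F: 1 + (0.37×3.39 + 0.21×3 + 0.42×1) = 3.3043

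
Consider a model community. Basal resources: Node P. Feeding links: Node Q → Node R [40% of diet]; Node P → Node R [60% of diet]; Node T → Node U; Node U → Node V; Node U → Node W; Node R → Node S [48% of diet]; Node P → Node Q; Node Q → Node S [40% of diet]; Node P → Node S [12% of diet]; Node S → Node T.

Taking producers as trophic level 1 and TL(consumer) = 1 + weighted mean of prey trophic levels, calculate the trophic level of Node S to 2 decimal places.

Node Q: 1 + 1 = 2
Node R: 1 + (0.6×1 + 0.4×2) = 2.4
Node S: 1 + (0.12×1 + 0.4×2 + 0.48×2.4) = 3.072
Node T: 1 + 3.072 = 4.072
Node U: 1 + 4.072 = 5.072
Node V: 1 + 5.072 = 6.072
Node W: 1 + 5.072 = 6.072

3.07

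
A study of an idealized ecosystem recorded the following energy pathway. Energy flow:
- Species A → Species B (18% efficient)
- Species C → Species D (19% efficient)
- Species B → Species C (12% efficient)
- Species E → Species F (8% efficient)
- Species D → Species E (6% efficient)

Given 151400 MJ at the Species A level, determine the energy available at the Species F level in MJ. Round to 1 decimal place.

Species B: 151400 × 0.18 = 27252 MJ
Species C: 27252 × 0.12 = 3270.24 MJ
Species D: 3270.24 × 0.19 = 621.3456 MJ
Species E: 621.3456 × 0.06 = 37.280736 MJ
Species F: 37.280736 × 0.08 = 2.98245888 MJ

3.0 MJ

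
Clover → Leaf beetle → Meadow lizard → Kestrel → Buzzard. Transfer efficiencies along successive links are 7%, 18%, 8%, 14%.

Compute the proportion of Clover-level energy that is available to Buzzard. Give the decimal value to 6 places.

Product of link efficiencies: 0.07 × 0.18 × 0.08 × 0.14 = 0.00014112

0.000141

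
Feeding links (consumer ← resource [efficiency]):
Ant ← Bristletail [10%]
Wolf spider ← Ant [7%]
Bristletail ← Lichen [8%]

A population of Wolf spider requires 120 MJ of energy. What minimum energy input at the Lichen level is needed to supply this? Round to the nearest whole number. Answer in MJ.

214286 MJ

Cumulative transfer efficiency: 0.08 × 0.1 × 0.07 = 0.00056
Lichen energy = 120 / 0.00056 = 214286 MJ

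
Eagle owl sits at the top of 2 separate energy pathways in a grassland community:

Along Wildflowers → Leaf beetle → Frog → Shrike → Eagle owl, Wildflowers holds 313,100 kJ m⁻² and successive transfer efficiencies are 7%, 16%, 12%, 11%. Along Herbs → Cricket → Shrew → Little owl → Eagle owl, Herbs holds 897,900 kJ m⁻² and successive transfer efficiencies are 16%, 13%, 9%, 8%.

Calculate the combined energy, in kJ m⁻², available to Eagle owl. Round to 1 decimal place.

180.8 kJ m⁻²

Via Wildflowers: 313100 × 0.07 × 0.16 × 0.12 × 0.11 = 46.288704 kJ m⁻²
Via Herbs: 897900 × 0.16 × 0.13 × 0.09 × 0.08 = 134.469504 kJ m⁻²
Total at Eagle owl: 46.288704 + 134.469504 = 180.758208 kJ m⁻²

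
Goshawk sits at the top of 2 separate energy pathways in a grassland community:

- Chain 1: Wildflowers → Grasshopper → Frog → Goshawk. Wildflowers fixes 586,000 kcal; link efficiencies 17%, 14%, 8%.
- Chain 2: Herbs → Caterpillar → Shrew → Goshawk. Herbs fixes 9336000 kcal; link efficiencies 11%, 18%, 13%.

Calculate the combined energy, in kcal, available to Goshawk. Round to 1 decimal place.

Chain 1: 586000 × 0.17 × 0.14 × 0.08 = 1115.744 kcal
Chain 2: 9336000 × 0.11 × 0.18 × 0.13 = 24030.864 kcal
Total at Goshawk: 1115.744 + 24030.864 = 25146.608 kcal

25146.6 kcal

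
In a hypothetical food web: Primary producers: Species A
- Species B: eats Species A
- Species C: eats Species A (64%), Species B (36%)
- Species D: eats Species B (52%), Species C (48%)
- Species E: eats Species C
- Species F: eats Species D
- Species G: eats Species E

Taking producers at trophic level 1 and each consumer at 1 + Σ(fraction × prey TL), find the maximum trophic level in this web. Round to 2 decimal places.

Species B: 1 + 1 = 2
Species C: 1 + (0.64×1 + 0.36×2) = 2.36
Species D: 1 + (0.52×2 + 0.48×2.36) = 3.1728
Species E: 1 + 2.36 = 3.36
Species F: 1 + 3.1728 = 4.1728
Species G: 1 + 3.36 = 4.36

4.36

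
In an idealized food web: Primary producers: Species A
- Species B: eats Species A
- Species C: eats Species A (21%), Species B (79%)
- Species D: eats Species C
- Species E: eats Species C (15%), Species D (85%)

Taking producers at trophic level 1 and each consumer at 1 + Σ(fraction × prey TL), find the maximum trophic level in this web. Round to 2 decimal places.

4.64

Species B: 1 + 1 = 2
Species C: 1 + (0.21×1 + 0.79×2) = 2.79
Species D: 1 + 2.79 = 3.79
Species E: 1 + (0.15×2.79 + 0.85×3.79) = 4.64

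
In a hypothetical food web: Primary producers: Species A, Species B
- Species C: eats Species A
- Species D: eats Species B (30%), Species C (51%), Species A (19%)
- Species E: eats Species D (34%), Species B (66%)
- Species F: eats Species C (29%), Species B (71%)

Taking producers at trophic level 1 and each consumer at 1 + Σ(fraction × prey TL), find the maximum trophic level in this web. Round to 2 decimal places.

Species C: 1 + 1 = 2
Species D: 1 + (0.3×1 + 0.51×2 + 0.19×1) = 2.51
Species E: 1 + (0.34×2.51 + 0.66×1) = 2.5134
Species F: 1 + (0.29×2 + 0.71×1) = 2.29

2.51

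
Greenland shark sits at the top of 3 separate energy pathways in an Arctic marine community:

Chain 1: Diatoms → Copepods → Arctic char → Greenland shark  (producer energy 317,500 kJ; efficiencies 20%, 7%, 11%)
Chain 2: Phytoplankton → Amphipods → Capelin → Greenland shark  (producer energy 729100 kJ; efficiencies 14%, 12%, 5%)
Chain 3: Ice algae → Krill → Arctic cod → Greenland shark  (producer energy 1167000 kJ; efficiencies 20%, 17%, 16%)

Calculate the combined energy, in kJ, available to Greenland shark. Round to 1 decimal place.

7449.9 kJ

Chain 1: 317500 × 0.2 × 0.07 × 0.11 = 488.95 kJ
Chain 2: 729100 × 0.14 × 0.12 × 0.05 = 612.444 kJ
Chain 3: 1167000 × 0.2 × 0.17 × 0.16 = 6348.48 kJ
Total at Greenland shark: 488.95 + 612.444 + 6348.48 = 7449.874 kJ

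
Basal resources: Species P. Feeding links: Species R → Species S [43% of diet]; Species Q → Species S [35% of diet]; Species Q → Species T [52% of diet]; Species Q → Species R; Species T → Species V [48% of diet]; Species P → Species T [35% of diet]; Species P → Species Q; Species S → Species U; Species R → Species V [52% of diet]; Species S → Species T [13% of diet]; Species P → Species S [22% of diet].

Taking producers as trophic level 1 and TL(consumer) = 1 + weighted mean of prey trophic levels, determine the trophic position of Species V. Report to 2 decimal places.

3.91

Species Q: 1 + 1 = 2
Species R: 1 + 2 = 3
Species S: 1 + (0.35×2 + 0.43×3 + 0.22×1) = 3.21
Species T: 1 + (0.52×2 + 0.13×3.21 + 0.35×1) = 2.8073
Species U: 1 + 3.21 = 4.21
Species V: 1 + (0.48×2.8073 + 0.52×3) = 3.907504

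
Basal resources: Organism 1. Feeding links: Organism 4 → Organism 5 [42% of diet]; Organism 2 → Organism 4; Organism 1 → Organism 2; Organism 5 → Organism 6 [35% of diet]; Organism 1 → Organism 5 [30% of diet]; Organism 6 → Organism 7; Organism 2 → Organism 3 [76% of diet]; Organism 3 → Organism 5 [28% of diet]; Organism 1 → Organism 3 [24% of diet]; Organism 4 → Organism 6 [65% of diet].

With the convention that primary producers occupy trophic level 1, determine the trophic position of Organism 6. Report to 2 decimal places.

Organism 2: 1 + 1 = 2
Organism 3: 1 + (0.24×1 + 0.76×2) = 2.76
Organism 4: 1 + 2 = 3
Organism 5: 1 + (0.28×2.76 + 0.3×1 + 0.42×3) = 3.3328
Organism 6: 1 + (0.65×3 + 0.35×3.3328) = 4.11648
Organism 7: 1 + 4.11648 = 5.11648

4.12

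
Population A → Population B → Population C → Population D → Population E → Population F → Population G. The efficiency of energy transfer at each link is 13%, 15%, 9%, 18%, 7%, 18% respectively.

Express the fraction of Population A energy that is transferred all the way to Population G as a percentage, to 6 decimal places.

Product of link efficiencies: 0.13 × 0.15 × 0.09 × 0.18 × 0.07 × 0.18 = 0.00000398034
As a percentage: 0.00000398034 × 100 = 0.000398%

0.000398%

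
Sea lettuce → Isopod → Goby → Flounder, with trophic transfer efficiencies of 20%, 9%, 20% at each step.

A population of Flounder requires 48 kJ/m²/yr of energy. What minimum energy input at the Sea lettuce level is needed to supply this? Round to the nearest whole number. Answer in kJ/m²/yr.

13333 kJ/m²/yr

Cumulative transfer efficiency: 0.2 × 0.09 × 0.2 = 0.0036
Sea lettuce energy = 48 / 0.0036 = 13333 kJ/m²/yr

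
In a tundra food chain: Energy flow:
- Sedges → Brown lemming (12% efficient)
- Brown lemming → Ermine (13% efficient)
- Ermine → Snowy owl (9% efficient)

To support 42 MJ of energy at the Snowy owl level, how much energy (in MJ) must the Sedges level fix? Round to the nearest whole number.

Cumulative transfer efficiency: 0.12 × 0.13 × 0.09 = 0.001404
Sedges energy = 42 / 0.001404 = 29915 MJ

29915 MJ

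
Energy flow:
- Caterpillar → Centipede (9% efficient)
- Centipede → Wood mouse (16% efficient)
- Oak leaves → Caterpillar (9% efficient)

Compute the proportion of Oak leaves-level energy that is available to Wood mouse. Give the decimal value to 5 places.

Product of link efficiencies: 0.09 × 0.09 × 0.16 = 0.001296

0.00130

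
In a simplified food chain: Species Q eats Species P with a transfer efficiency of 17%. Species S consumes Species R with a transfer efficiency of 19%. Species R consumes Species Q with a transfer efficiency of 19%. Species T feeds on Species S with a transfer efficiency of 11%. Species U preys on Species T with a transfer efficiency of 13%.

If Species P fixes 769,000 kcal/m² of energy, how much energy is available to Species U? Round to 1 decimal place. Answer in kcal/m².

Species Q: 769000 × 0.17 = 130730 kcal/m²
Species R: 130730 × 0.19 = 24838.7 kcal/m²
Species S: 24838.7 × 0.19 = 4719.353 kcal/m²
Species T: 4719.353 × 0.11 = 519.12883 kcal/m²
Species U: 519.12883 × 0.13 = 67.4867479 kcal/m²

67.5 kcal/m²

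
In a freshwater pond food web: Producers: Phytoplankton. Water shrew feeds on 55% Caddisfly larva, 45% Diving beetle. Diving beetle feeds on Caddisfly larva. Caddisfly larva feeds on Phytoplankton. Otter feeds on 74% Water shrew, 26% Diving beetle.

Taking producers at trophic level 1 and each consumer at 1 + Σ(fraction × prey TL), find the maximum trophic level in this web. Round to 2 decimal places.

Caddisfly larva: 1 + 1 = 2
Diving beetle: 1 + 2 = 3
Water shrew: 1 + (0.55×2 + 0.45×3) = 3.45
Otter: 1 + (0.74×3.45 + 0.26×3) = 4.333

4.33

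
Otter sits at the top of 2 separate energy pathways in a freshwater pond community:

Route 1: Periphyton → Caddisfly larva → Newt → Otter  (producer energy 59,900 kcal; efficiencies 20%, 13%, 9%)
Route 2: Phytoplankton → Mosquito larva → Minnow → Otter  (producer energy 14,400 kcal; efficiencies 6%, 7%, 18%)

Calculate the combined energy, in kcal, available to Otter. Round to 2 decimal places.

151.05 kcal

Route 1: 59900 × 0.2 × 0.13 × 0.09 = 140.166 kcal
Route 2: 14400 × 0.06 × 0.07 × 0.18 = 10.8864 kcal
Total at Otter: 140.166 + 10.8864 = 151.0524 kcal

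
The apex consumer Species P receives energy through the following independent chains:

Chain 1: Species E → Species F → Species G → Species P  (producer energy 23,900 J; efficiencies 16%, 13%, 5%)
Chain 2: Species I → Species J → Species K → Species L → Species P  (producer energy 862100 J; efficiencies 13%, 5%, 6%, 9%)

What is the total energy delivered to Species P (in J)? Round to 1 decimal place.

Chain 1: 23900 × 0.16 × 0.13 × 0.05 = 24.856 J
Chain 2: 862100 × 0.13 × 0.05 × 0.06 × 0.09 = 30.25971 J
Total at Species P: 24.856 + 30.25971 = 55.11571 J

55.1 J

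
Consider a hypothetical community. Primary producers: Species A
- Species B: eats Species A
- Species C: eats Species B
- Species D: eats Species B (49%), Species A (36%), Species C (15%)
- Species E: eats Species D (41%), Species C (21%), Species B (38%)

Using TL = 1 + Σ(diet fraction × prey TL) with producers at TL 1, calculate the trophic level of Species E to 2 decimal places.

Species B: 1 + 1 = 2
Species C: 1 + 2 = 3
Species D: 1 + (0.49×2 + 0.36×1 + 0.15×3) = 2.79
Species E: 1 + (0.41×2.79 + 0.21×3 + 0.38×2) = 3.5339

3.53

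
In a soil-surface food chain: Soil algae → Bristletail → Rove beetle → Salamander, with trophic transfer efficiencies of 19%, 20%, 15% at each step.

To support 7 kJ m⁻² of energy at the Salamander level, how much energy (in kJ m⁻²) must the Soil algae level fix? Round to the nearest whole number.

Cumulative transfer efficiency: 0.19 × 0.2 × 0.15 = 0.0057
Soil algae energy = 7 / 0.0057 = 1228 kJ m⁻²

1228 kJ m⁻²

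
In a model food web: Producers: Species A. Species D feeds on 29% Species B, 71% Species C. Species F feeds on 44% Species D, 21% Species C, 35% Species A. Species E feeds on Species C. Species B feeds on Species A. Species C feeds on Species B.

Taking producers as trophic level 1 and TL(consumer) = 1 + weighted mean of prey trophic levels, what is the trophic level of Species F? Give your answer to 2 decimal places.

3.61

Species B: 1 + 1 = 2
Species C: 1 + 2 = 3
Species D: 1 + (0.29×2 + 0.71×3) = 3.71
Species E: 1 + 3 = 4
Species F: 1 + (0.44×3.71 + 0.21×3 + 0.35×1) = 3.6124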